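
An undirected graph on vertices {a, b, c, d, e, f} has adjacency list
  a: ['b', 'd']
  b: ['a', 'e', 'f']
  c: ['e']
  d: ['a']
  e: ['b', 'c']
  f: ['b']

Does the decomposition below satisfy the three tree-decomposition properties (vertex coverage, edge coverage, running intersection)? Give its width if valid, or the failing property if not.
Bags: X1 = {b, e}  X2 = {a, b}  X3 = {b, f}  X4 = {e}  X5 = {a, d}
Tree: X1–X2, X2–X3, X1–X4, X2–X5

A tree decomposition must satisfy three properties: every vertex lies in some bag; for every edge, both endpoints lie together in some bag; and for every vertex, the bags containing it form a connected subtree. Here vertex c appears in no bag, so the decomposition is invalid.

No — vertex c appears in no bag.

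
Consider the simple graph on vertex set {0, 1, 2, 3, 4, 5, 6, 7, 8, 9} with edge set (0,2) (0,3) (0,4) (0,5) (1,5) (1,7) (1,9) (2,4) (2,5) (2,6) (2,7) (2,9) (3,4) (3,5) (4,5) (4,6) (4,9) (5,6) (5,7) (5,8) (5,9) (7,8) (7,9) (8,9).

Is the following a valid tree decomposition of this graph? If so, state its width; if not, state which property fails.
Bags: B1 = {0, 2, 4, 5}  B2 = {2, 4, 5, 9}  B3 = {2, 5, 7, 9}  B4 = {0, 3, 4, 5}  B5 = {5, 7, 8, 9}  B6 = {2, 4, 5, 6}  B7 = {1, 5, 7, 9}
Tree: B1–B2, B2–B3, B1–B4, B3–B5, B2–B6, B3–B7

Every vertex of G appears in some bag (union = {0, 1, 2, 3, 4, 5, 6, 7, 8, 9}); every edge is covered by a bag; and for each vertex v the set of bags containing v is connected in the bag tree. The decomposition is therefore valid. The largest bag has 4 vertices, so the width is 3.

Yes; width 3.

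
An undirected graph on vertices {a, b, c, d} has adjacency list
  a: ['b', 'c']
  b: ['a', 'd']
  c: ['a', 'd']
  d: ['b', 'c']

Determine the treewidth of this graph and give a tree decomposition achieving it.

The largest bag has 3 vertices, giving width 2; this decomposition certifies tw(G) ≤ 2. For the lower bound, G contains the cycle d–b–a–c–d, so G is not a forest; only forests have treewidth ≤ 1, hence tw(G) ≥ 2. The upper and lower bounds meet at 2, so that is the treewidth.

Treewidth 2.
Bags: B1 = {a, b, d}  B2 = {a, c, d}
Tree: B1–B2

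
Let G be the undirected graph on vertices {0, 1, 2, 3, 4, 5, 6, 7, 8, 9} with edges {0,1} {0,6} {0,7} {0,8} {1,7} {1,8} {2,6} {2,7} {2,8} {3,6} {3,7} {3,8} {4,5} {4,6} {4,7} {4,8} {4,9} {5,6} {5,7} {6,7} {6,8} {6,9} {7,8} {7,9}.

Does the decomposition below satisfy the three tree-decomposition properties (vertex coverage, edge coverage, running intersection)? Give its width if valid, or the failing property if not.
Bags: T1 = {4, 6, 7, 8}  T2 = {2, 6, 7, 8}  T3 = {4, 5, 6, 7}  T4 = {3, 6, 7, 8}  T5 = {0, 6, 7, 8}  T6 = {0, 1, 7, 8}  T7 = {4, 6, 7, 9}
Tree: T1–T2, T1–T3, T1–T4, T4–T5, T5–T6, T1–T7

Vertex coverage: the bags together contain {0, 1, 2, 3, 4, 5, 6, 7, 8, 9}, the full vertex set. Edge coverage: each edge of G has both endpoints in at least one bag. Running intersection: for every vertex, the bags containing it form a connected subtree. All three properties hold, so this is a valid tree decomposition of width max|bag| − 1 = 3, and hence tw(G) ≤ 3.

Yes; width 3.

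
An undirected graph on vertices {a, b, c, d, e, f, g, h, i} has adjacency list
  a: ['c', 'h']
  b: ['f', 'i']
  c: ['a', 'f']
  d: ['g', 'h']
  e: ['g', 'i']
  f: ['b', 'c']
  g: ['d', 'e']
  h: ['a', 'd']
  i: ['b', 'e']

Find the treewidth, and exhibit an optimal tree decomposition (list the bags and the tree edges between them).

Every bag has size at most 3, so the width is 3 − 1 = 2 and tw(G) ≤ 2. Since b–i–e–g–d–h–a–c–f–b is a cycle in G, G is not acyclic. Forests are exactly the graphs of treewidth ≤ 1, so tw(G) ≥ 2. Therefore the treewidth is 2.

Treewidth 2.
One such decomposition:
Bags: B1 = {b, e, i}  B2 = {b, e, g}  B3 = {b, d, g}  B4 = {b, d, h}  B5 = {a, b, h}  B6 = {a, b, c}  B7 = {b, c, f}
Tree: B1–B2, B2–B3, B3–B4, B4–B5, B5–B6, B6–B7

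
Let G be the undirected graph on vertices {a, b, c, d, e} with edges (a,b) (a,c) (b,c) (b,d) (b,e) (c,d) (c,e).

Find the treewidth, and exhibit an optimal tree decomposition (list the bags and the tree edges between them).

Treewidth 2.
Bags: B1 = {b, c, d}  B2 = {b, c, e}  B3 = {a, b, c}
Tree: B1–B2, B1–B3

Each bag holds 3 vertices, so the decomposition has width 2, which upper-bounds the treewidth. For the lower bound, the 3 vertices {b, c, d} are pairwise adjacent, and any tree decomposition puts a clique entirely inside one bag — forcing width ≥ 2. The upper and lower bounds meet at 2, so that is the treewidth.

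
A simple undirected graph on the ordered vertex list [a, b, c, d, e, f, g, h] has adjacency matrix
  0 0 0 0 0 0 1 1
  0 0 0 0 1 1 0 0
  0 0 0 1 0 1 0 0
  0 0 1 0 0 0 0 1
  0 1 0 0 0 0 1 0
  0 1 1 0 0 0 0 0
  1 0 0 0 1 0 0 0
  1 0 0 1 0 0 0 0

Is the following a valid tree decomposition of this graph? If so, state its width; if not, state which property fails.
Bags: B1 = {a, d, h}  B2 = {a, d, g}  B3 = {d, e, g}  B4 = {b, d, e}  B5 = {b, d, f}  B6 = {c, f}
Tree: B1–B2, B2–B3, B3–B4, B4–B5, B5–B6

No — edge (d,c) lies in no bag.

A tree decomposition must satisfy three properties: every vertex lies in some bag; for every edge, both endpoints lie together in some bag; and for every vertex, the bags containing it form a connected subtree. Here edge (d,c) lies in no bag, so the decomposition is invalid.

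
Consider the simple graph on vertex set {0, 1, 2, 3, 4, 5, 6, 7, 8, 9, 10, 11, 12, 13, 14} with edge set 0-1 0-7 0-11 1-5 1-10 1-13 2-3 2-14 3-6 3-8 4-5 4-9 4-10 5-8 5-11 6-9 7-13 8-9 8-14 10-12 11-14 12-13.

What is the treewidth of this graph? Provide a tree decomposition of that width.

Each bag holds 4 vertices, so the decomposition has width 3, which upper-bounds the treewidth. For the lower bound: the 4 vertex sets {7,12,13}, {10}, {1}, {0,4,5,11} are disjoint, each induces a connected subgraph, and every pair is joined by at least one edge of G. Contracting each set to a single vertex therefore yields K_{4} as a minor, and since treewidth is minor-monotone, tw(G) ≥ tw(K_{4}) = 3. Combining the bounds, tw(G) = 3.

Treewidth 3.
One such decomposition:
Bags: B1 = {7, 10, 12, 13}  B2 = {1, 7, 10, 13}  B3 = {0, 1, 7, 10}  B4 = {0, 1, 4, 10}  B5 = {0, 1, 4, 5}  B6 = {0, 4, 5, 11}  B7 = {4, 5, 9, 11}  B8 = {5, 8, 9, 11}  B9 = {8, 9, 11, 14}  B10 = {6, 8, 9, 14}  B11 = {3, 6, 8, 14}  B12 = {2, 3, 6, 14}
Tree: B1–B2, B2–B3, B3–B4, B4–B5, B5–B6, B6–B7, B7–B8, B8–B9, B9–B10, B10–B11, B11–B12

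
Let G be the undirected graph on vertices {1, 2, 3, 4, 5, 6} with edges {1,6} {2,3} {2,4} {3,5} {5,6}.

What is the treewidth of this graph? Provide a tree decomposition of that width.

Treewidth 1.
One such decomposition:
Bags: B1 = {1, 6}  B2 = {5, 6}  B3 = {3, 5}  B4 = {2, 3}  B5 = {2, 4}
Tree: B1–B2, B2–B3, B3–B4, B4–B5

Each bag holds 2 vertices, so the decomposition has width 1, which upper-bounds the treewidth. G has an edge, so its treewidth is at least 1. Therefore the treewidth is 1.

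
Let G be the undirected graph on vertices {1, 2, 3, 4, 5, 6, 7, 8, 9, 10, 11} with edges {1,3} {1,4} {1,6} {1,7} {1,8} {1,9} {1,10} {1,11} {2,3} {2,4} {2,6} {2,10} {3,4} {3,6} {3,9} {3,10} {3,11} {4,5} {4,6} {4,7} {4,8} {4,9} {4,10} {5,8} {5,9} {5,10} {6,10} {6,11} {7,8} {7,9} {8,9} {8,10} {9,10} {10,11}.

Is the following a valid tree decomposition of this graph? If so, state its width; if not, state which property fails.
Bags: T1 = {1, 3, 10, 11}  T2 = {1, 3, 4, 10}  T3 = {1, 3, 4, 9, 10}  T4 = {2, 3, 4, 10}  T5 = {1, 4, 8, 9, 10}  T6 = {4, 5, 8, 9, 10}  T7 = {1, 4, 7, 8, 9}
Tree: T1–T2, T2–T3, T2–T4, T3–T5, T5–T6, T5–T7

A tree decomposition must satisfy three properties: every vertex lies in some bag; for every edge, both endpoints lie together in some bag; and for every vertex, the bags containing it form a connected subtree. Here vertex 6 appears in no bag, so the decomposition is invalid.

No — vertex 6 appears in no bag.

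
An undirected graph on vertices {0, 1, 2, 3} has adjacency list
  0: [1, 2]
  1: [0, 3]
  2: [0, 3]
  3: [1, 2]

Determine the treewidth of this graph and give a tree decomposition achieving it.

Each bag holds 3 vertices, so the decomposition has width 2, which upper-bounds the treewidth. For the lower bound, G contains the cycle 3–1–0–2–3, so G is not a forest; only forests have treewidth ≤ 1, hence tw(G) ≥ 2. Therefore the treewidth is 2.

Treewidth 2.
One such decomposition:
Bags: B1 = {0, 1, 3}  B2 = {0, 2, 3}
Tree: B1–B2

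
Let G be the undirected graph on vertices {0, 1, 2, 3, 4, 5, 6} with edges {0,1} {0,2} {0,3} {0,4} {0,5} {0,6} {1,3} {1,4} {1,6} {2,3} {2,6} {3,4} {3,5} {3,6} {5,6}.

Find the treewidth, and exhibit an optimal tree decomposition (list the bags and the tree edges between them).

Treewidth 3.
One optimal decomposition is:
Bags: B1 = {0, 1, 3, 6}  B2 = {0, 1, 3, 4}  B3 = {0, 3, 5, 6}  B4 = {0, 2, 3, 6}
Tree: B1–B2, B1–B3, B1–B4

Every bag has size at most 4, so the width is 4 − 1 = 3 and tw(G) ≤ 3. For the lower bound, the 4 vertices {0, 1, 3, 4} are pairwise adjacent, and any tree decomposition puts a clique entirely inside one bag — forcing width ≥ 3. Therefore the treewidth is 3.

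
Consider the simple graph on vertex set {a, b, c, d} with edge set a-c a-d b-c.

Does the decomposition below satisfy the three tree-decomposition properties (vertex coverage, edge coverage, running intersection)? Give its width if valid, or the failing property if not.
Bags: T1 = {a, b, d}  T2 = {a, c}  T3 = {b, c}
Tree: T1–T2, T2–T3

A tree decomposition must satisfy three properties: every vertex lies in some bag; for every edge, both endpoints lie together in some bag; and for every vertex, the bags containing it form a connected subtree. Here bags containing vertex b are not connected in the tree, so the decomposition is invalid.

No — bags containing vertex b are not connected in the tree.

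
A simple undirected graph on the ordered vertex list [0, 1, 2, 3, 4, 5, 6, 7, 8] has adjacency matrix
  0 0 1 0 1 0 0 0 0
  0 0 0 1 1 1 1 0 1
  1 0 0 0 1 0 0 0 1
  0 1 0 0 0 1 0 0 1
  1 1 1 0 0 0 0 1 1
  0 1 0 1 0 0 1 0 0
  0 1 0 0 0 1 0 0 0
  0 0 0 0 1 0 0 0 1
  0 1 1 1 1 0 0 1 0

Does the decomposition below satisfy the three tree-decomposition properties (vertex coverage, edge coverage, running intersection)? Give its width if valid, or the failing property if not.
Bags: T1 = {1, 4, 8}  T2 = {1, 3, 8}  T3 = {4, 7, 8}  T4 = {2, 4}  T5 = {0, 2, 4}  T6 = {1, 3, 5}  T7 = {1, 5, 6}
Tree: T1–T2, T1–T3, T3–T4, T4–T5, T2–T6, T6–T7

No — edge (8,2) lies in no bag.

A tree decomposition must satisfy three properties: every vertex lies in some bag; for every edge, both endpoints lie together in some bag; and for every vertex, the bags containing it form a connected subtree. Here edge (8,2) lies in no bag, so the decomposition is invalid.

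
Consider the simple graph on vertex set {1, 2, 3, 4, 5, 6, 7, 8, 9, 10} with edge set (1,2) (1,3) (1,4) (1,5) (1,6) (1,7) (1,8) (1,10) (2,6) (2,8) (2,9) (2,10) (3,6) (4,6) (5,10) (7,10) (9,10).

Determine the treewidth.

2

A width-2 tree decomposition is:
Bags: B1 = {1, 2, 10}  B2 = {1, 2, 6}  B3 = {2, 9, 10}  B4 = {1, 7, 10}  B5 = {1, 2, 8}  B6 = {1, 4, 6}  B7 = {1, 5, 10}  B8 = {1, 3, 6}
Tree: B1–B2, B1–B3, B1–B4, B2–B5, B2–B6, B1–B7, B2–B8
Every bag has size at most 3, so the width is 3 − 1 = 2 and tw(G) ≤ 2. Conversely, {1, 2, 8} is a clique of size 3, and the vertices of any clique must share a bag in every tree decomposition; so some bag has ≥ 3 vertices and tw(G) ≥ 2. Hence tw(G) = 2 exactly.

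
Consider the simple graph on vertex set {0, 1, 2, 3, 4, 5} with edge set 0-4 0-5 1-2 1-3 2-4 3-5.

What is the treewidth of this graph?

2

A width-2 tree decomposition is:
Bags: B1 = {0, 2, 4}  B2 = {0, 2, 5}  B3 = {2, 3, 5}  B4 = {1, 2, 3}
Tree: B1–B2, B2–B3, B3–B4
Every bag has size at most 3, so the width is 3 − 1 = 2 and tw(G) ≤ 2. Since 2–4–0–5–3–1–2 is a cycle in G, G is not acyclic. Forests are exactly the graphs of treewidth ≤ 1, so tw(G) ≥ 2. Therefore the treewidth is 2.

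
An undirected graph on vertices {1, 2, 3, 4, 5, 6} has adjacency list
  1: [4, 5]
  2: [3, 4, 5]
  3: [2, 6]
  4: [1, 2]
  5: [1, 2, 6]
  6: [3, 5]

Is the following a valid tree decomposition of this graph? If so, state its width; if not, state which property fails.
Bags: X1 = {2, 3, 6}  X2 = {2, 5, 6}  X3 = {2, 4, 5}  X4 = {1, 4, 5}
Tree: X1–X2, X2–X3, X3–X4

Yes; width 2.

Every vertex of G appears in some bag (union = {1, 2, 3, 4, 5, 6}); every edge is covered by a bag; and for each vertex v the set of bags containing v is connected in the bag tree. The decomposition is therefore valid. The largest bag has 3 vertices, so the width is 2.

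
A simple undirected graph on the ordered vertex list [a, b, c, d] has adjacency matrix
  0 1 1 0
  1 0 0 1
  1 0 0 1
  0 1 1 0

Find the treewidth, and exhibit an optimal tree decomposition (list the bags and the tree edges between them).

Each bag holds 3 vertices, so the decomposition has width 2, which upper-bounds the treewidth. For the lower bound, G contains the cycle c–a–b–d–c, so G is not a forest; only forests have treewidth ≤ 1, hence tw(G) ≥ 2. Combining the bounds, tw(G) = 2.

Treewidth 2.
One optimal decomposition is:
Bags: B1 = {a, b, c}  B2 = {b, c, d}
Tree: B1–B2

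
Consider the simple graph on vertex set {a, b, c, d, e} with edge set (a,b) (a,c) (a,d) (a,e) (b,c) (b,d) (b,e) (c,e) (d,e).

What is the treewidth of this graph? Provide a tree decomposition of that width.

Treewidth 3.
One optimal decomposition is:
Bags: B1 = {a, b, d, e}  B2 = {a, b, c, e}
Tree: B1–B2

Every bag has size at most 4, so the width is 4 − 1 = 3 and tw(G) ≤ 3. On the other hand G contains the 4-clique {a, b, d, e}. A clique must lie in a single bag of any decomposition, so no decomposition can have width below 3. Hence tw(G) = 3 exactly.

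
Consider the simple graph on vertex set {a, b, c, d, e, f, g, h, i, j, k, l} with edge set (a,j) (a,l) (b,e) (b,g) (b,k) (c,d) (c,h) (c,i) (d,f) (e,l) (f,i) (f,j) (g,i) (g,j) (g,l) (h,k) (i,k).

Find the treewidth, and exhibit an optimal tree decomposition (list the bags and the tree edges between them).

The largest bag has 4 vertices, giving width 3; this decomposition certifies tw(G) ≤ 3. For the lower bound: the 4 vertex sets {c,d,h}, {f}, {i}, {b,g,j,k} are disjoint, each induces a connected subgraph, and every pair is joined by at least one edge of G. Contracting each set to a single vertex therefore yields K_{4} as a minor, and since treewidth is minor-monotone, tw(G) ≥ tw(K_{4}) = 3. Combining the bounds, tw(G) = 3.

Treewidth 3.
Bags: B1 = {c, d, f, h}  B2 = {c, f, h, i}  B3 = {f, h, i, k}  B4 = {f, i, j, k}  B5 = {g, i, j, k}  B6 = {b, g, j, k}  B7 = {a, b, g, j}  B8 = {a, b, g, l}  B9 = {a, b, e, l}
Tree: B1–B2, B2–B3, B3–B4, B4–B5, B5–B6, B6–B7, B7–B8, B8–B9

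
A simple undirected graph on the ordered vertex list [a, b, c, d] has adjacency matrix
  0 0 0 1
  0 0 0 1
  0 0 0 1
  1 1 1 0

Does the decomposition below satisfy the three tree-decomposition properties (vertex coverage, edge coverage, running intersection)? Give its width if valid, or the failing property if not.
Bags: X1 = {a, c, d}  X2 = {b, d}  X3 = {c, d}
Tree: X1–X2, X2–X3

A tree decomposition must satisfy three properties: every vertex lies in some bag; for every edge, both endpoints lie together in some bag; and for every vertex, the bags containing it form a connected subtree. Here bags containing vertex c are not connected in the tree, so the decomposition is invalid.

No — bags containing vertex c are not connected in the tree.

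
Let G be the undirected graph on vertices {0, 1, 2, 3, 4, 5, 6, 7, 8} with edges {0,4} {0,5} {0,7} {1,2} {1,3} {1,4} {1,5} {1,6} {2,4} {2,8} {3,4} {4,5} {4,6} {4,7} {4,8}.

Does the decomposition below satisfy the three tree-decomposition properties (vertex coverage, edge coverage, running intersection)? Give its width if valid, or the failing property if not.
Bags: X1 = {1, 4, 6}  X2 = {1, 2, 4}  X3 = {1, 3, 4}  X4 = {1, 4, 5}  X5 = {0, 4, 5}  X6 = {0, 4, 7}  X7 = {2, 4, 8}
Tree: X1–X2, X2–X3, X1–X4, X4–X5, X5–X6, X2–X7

Yes; width 2.

Checking the three conditions: (i) the bags cover all of {0, 1, 2, 3, 4, 5, 6, 7, 8}; (ii) for each edge, some bag contains both endpoints; (iii) the bags containing any fixed vertex form a subtree. All hold, so the decomposition is valid with width 3 − 1 = 2.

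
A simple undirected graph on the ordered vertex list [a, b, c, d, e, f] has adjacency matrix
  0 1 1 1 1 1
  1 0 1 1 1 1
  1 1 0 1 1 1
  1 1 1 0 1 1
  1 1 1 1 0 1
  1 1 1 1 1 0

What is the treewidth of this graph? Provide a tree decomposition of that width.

With just one bag of size 6, the width is 6 − 1 = 5, so tw(G) ≤ 5. For the lower bound, the 6 vertices {a, b, c, d, e, f} are pairwise adjacent, and any tree decomposition puts a clique entirely inside one bag — forcing width ≥ 5. Combining the bounds, tw(G) = 5.

Treewidth 5.
One such decomposition:
Bags: B1 = {a, b, c, d, e, f}
Tree: (single bag)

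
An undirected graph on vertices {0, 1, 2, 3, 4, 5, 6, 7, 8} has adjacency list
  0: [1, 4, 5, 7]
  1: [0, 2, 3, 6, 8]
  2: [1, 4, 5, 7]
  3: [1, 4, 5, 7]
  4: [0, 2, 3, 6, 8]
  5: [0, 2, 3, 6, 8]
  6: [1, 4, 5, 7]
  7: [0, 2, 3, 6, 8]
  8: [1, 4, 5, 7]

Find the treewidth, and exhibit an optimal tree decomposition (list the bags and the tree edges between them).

Treewidth 4.
One such decomposition:
Bags: B1 = {1, 3, 4, 5, 7}  B2 = {0, 1, 4, 5, 7}  B3 = {1, 2, 4, 5, 7}  B4 = {1, 4, 5, 6, 7}  B5 = {1, 4, 5, 7, 8}
Tree: B1–B2, B2–B3, B3–B4, B4–B5

The largest bag has 5 vertices, giving width 4; this decomposition certifies tw(G) ≤ 4. For the lower bound: the 5 vertex sets {3,4}, {0,1}, {2,7}, {5}, {6} are disjoint, each induces a connected subgraph, and every pair is joined by at least one edge of G. Contracting each set to a single vertex therefore yields K_{5} as a minor, and since treewidth is minor-monotone, tw(G) ≥ tw(K_{5}) = 4. Hence tw(G) = 4 exactly.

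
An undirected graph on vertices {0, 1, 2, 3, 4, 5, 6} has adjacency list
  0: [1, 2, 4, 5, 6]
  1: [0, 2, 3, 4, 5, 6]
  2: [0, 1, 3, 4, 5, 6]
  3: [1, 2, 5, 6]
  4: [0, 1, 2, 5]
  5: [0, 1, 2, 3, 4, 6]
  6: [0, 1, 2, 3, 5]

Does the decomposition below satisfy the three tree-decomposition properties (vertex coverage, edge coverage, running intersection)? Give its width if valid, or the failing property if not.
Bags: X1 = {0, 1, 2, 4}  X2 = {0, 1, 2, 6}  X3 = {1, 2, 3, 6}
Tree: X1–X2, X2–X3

A tree decomposition must satisfy three properties: every vertex lies in some bag; for every edge, both endpoints lie together in some bag; and for every vertex, the bags containing it form a connected subtree. Here vertex 5 appears in no bag, so the decomposition is invalid.

No — vertex 5 appears in no bag.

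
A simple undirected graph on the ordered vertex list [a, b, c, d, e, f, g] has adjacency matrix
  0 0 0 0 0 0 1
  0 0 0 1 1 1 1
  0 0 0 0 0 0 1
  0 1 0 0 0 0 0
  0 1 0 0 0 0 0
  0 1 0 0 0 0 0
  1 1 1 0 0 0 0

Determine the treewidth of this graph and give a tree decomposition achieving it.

Treewidth 1.
One such decomposition:
Bags: B1 = {c, g}  B2 = {b, g}  B3 = {b, f}  B4 = {b, e}  B5 = {b, d}  B6 = {a, g}
Tree: B1–B2, B2–B3, B3–B4, B4–B5, B1–B6

Every bag has size at most 2, so the width is 2 − 1 = 1 and tw(G) ≤ 1. Since G has at least one edge (e.g. c–g), it is not an edgeless graph, so tw(G) ≥ 1. Combining the bounds, tw(G) = 1.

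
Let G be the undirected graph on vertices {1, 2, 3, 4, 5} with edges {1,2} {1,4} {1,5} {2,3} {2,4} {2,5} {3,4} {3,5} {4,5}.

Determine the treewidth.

3

A width-3 tree decomposition is:
Bags: B1 = {1, 2, 4, 5}  B2 = {2, 3, 4, 5}
Tree: B1–B2
The largest bag has 4 vertices, giving width 3; this decomposition certifies tw(G) ≤ 3. Conversely, {1, 2, 4, 5} is a clique of size 4, and the vertices of any clique must share a bag in every tree decomposition; so some bag has ≥ 4 vertices and tw(G) ≥ 3. Hence tw(G) = 3 exactly.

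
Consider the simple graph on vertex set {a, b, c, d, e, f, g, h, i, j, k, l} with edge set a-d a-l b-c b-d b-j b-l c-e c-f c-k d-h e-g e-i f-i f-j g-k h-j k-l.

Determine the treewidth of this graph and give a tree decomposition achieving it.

Each bag holds 4 vertices, so the decomposition has width 3, which upper-bounds the treewidth. For the lower bound: the 4 vertex sets {e,g,i}, {k}, {c}, {b,f,j,l} are disjoint, each induces a connected subgraph, and every pair is joined by at least one edge of G. Contracting each set to a single vertex therefore yields K_{4} as a minor, and since treewidth is minor-monotone, tw(G) ≥ tw(K_{4}) = 3. Combining the bounds, tw(G) = 3.

Treewidth 3.
One optimal decomposition is:
Bags: B1 = {e, g, i, k}  B2 = {c, e, i, k}  B3 = {c, f, i, k}  B4 = {c, f, k, l}  B5 = {b, c, f, l}  B6 = {b, f, j, l}  B7 = {a, b, j, l}  B8 = {a, b, d, j}  B9 = {a, d, h, j}
Tree: B1–B2, B2–B3, B3–B4, B4–B5, B5–B6, B6–B7, B7–B8, B8–B9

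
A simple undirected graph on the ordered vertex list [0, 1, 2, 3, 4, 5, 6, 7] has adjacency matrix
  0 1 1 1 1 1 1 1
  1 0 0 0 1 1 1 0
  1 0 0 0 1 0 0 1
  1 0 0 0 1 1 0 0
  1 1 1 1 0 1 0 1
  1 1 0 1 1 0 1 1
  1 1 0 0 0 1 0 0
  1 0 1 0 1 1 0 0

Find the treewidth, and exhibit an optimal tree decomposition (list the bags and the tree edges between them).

Every bag has size at most 4, so the width is 4 − 1 = 3 and tw(G) ≤ 3. For the lower bound, the 4 vertices {0, 2, 4, 7} are pairwise adjacent, and any tree decomposition puts a clique entirely inside one bag — forcing width ≥ 3. Therefore the treewidth is 3.

Treewidth 3.
One optimal decomposition is:
Bags: B1 = {0, 1, 4, 5}  B2 = {0, 1, 5, 6}  B3 = {0, 3, 4, 5}  B4 = {0, 4, 5, 7}  B5 = {0, 2, 4, 7}
Tree: B1–B2, B1–B3, B1–B4, B4–B5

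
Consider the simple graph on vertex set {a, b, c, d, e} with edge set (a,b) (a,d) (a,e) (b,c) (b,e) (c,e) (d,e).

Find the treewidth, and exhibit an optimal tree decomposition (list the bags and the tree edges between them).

Every bag has size at most 3, so the width is 3 − 1 = 2 and tw(G) ≤ 2. Conversely, {b, c, e} is a clique of size 3, and the vertices of any clique must share a bag in every tree decomposition; so some bag has ≥ 3 vertices and tw(G) ≥ 2. Combining the bounds, tw(G) = 2.

Treewidth 2.
One such decomposition:
Bags: B1 = {a, b, e}  B2 = {a, d, e}  B3 = {b, c, e}
Tree: B1–B2, B1–B3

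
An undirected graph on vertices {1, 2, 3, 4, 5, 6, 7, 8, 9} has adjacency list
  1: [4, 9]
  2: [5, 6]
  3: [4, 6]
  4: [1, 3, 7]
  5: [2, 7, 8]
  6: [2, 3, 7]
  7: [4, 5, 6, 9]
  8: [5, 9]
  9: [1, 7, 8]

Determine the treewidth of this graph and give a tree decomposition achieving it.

The largest bag has 4 vertices, giving width 3; this decomposition certifies tw(G) ≤ 3. For the lower bound: the 4 vertex sets {1,3,4}, {9}, {7}, {2,5,6,8} are disjoint, each induces a connected subgraph, and every pair is joined by at least one edge of G. Contracting each set to a single vertex therefore yields K_{4} as a minor, and since treewidth is minor-monotone, tw(G) ≥ tw(K_{4}) = 3. Therefore the treewidth is 3.

Treewidth 3.
One such decomposition:
Bags: B1 = {1, 3, 4, 9}  B2 = {3, 4, 7, 9}  B3 = {3, 6, 7, 9}  B4 = {6, 7, 8, 9}  B5 = {5, 6, 7, 8}  B6 = {2, 5, 6, 8}
Tree: B1–B2, B2–B3, B3–B4, B4–B5, B5–B6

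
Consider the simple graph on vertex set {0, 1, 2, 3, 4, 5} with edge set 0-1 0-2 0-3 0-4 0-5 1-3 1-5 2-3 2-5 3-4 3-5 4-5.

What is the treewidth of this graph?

A width-3 tree decomposition is:
Bags: B1 = {0, 3, 4, 5}  B2 = {0, 2, 3, 5}  B3 = {0, 1, 3, 5}
Tree: B1–B2, B1–B3
Every bag has size at most 4, so the width is 4 − 1 = 3 and tw(G) ≤ 3. On the other hand G contains the 4-clique {0, 1, 3, 5}. A clique must lie in a single bag of any decomposition, so no decomposition can have width below 3. Combining the bounds, tw(G) = 3.

3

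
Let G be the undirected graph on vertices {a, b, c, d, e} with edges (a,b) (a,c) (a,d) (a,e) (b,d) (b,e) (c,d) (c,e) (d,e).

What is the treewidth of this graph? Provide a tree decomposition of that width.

Every bag has size at most 4, so the width is 4 − 1 = 3 and tw(G) ≤ 3. On the other hand G contains the 4-clique {a, c, d, e}. A clique must lie in a single bag of any decomposition, so no decomposition can have width below 3. Hence tw(G) = 3 exactly.

Treewidth 3.
One such decomposition:
Bags: B1 = {a, c, d, e}  B2 = {a, b, d, e}
Tree: B1–B2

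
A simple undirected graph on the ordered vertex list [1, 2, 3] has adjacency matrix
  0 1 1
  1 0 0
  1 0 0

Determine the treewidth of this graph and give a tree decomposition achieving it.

Treewidth 1.
Bags: B1 = {1, 3}  B2 = {1, 2}
Tree: B1–B2

Each bag holds 2 vertices, so the decomposition has width 1, which upper-bounds the treewidth. Any graph with an edge has treewidth ≥ 1, and G has the edge 3–1. The upper and lower bounds meet at 1, so that is the treewidth.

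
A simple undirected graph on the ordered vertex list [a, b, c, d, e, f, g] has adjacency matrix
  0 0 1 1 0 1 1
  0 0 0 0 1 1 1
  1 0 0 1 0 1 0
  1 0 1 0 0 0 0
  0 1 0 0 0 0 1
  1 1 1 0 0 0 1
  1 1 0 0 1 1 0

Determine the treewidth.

2

A width-2 tree decomposition is:
Bags: B1 = {b, f, g}  B2 = {b, e, g}  B3 = {a, f, g}  B4 = {a, c, f}  B5 = {a, c, d}
Tree: B1–B2, B1–B3, B3–B4, B4–B5
Every bag has size at most 3, so the width is 3 − 1 = 2 and tw(G) ≤ 2. For the lower bound, the 3 vertices {a, c, d} are pairwise adjacent, and any tree decomposition puts a clique entirely inside one bag — forcing width ≥ 2. Hence tw(G) = 2 exactly.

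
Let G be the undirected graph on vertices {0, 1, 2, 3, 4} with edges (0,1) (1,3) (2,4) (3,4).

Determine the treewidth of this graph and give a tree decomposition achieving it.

The largest bag has 2 vertices, giving width 1; this decomposition certifies tw(G) ≤ 1. Any graph with an edge has treewidth ≥ 1, and G has the edge 3–1. Therefore the treewidth is 1.

Treewidth 1.
One such decomposition:
Bags: B1 = {1, 3}  B2 = {0, 1}  B3 = {3, 4}  B4 = {2, 4}
Tree: B1–B2, B1–B3, B3–B4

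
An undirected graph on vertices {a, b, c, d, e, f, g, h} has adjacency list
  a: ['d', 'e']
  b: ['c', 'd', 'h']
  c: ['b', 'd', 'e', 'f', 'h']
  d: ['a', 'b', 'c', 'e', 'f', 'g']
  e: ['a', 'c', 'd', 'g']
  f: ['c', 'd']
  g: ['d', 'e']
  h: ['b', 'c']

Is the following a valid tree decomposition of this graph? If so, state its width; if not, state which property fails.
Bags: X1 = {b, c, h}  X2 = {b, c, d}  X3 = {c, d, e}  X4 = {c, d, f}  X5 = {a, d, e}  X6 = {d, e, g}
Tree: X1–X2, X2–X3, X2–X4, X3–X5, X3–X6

Checking the three conditions: (i) the bags cover all of {a, b, c, d, e, f, g, h}; (ii) for each edge, some bag contains both endpoints; (iii) the bags containing any fixed vertex form a subtree. All hold, so the decomposition is valid with width 3 − 1 = 2.

Yes; width 2.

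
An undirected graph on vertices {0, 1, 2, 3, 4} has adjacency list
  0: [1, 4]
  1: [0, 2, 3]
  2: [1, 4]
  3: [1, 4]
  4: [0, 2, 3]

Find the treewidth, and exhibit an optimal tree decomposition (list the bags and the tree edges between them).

Treewidth 2.
One such decomposition:
Bags: B1 = {0, 1, 4}  B2 = {1, 3, 4}  B3 = {1, 2, 4}
Tree: B1–B2, B2–B3

Each bag holds 3 vertices, so the decomposition has width 2, which upper-bounds the treewidth. For the lower bound, G contains the cycle 4–0–1–3–4, so G is not a forest; only forests have treewidth ≤ 1, hence tw(G) ≥ 2. The upper and lower bounds meet at 2, so that is the treewidth.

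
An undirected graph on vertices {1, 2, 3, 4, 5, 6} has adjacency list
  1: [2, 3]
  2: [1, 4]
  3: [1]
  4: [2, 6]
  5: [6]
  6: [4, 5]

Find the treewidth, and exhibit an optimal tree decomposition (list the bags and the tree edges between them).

Treewidth 1.
Bags: B1 = {5, 6}  B2 = {4, 6}  B3 = {2, 4}  B4 = {1, 2}  B5 = {1, 3}
Tree: B1–B2, B2–B3, B3–B4, B4–B5

Every bag has size at most 2, so the width is 2 − 1 = 1 and tw(G) ≤ 1. Since G has at least one edge (e.g. 5–6), it is not an edgeless graph, so tw(G) ≥ 1. Hence tw(G) = 1 exactly.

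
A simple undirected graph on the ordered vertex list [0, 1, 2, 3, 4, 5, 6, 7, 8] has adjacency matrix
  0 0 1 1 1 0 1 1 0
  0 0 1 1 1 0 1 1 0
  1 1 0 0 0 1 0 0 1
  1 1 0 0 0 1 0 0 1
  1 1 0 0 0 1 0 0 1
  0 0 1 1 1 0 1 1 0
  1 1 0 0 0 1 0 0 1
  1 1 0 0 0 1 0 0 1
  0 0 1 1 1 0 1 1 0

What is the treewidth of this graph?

4

A width-4 tree decomposition is:
Bags: B1 = {0, 1, 4, 5, 8}  B2 = {0, 1, 5, 7, 8}  B3 = {0, 1, 3, 5, 8}  B4 = {0, 1, 5, 6, 8}  B5 = {0, 1, 2, 5, 8}
Tree: B1–B2, B2–B3, B3–B4, B4–B5
Each bag holds 5 vertices, so the decomposition has width 4, which upper-bounds the treewidth. For the lower bound: the 5 vertex sets {4,8}, {5,7}, {0,3}, {1}, {6} are disjoint, each induces a connected subgraph, and every pair is joined by at least one edge of G. Contracting each set to a single vertex therefore yields K_{5} as a minor, and since treewidth is minor-monotone, tw(G) ≥ tw(K_{5}) = 4. Combining the bounds, tw(G) = 4.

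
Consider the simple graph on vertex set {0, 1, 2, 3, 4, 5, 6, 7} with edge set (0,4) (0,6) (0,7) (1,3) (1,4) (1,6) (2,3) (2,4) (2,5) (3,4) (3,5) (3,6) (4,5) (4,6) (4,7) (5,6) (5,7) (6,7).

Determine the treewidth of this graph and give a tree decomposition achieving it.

Treewidth 3.
One such decomposition:
Bags: B1 = {0, 4, 6, 7}  B2 = {4, 5, 6, 7}  B3 = {3, 4, 5, 6}  B4 = {2, 3, 4, 5}  B5 = {1, 3, 4, 6}
Tree: B1–B2, B2–B3, B3–B4, B3–B5

Every bag has size at most 4, so the width is 4 − 1 = 3 and tw(G) ≤ 3. For the lower bound, the 4 vertices {2, 3, 4, 5} are pairwise adjacent, and any tree decomposition puts a clique entirely inside one bag — forcing width ≥ 3. Hence tw(G) = 3 exactly.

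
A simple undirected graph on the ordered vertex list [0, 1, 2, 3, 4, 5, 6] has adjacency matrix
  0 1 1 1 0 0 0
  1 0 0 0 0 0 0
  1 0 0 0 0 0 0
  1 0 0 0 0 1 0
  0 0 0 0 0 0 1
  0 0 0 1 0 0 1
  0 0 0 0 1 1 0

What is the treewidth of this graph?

1

A width-1 tree decomposition is:
Bags: B1 = {0, 3}  B2 = {3, 5}  B3 = {5, 6}  B4 = {0, 2}  B5 = {4, 6}  B6 = {0, 1}
Tree: B1–B2, B2–B3, B1–B4, B3–B5, B4–B6
Each bag holds 2 vertices, so the decomposition has width 1, which upper-bounds the treewidth. G has an edge, so its treewidth is at least 1. The upper and lower bounds meet at 1, so that is the treewidth.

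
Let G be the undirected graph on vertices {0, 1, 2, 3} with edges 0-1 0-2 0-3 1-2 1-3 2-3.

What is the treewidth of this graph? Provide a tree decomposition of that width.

Treewidth 3.
Bags: B1 = {0, 1, 2, 3}
Tree: (single bag)

With just one bag of size 4, the width is 4 − 1 = 3, so tw(G) ≤ 3. For the lower bound, the 4 vertices {0, 1, 2, 3} are pairwise adjacent, and any tree decomposition puts a clique entirely inside one bag — forcing width ≥ 3. The upper and lower bounds meet at 3, so that is the treewidth.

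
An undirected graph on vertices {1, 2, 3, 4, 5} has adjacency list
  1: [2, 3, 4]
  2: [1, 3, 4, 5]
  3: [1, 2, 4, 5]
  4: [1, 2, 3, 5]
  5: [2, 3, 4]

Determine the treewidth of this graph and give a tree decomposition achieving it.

The largest bag has 4 vertices, giving width 3; this decomposition certifies tw(G) ≤ 3. For the lower bound, the 4 vertices {1, 2, 3, 4} are pairwise adjacent, and any tree decomposition puts a clique entirely inside one bag — forcing width ≥ 3. Therefore the treewidth is 3.

Treewidth 3.
Bags: B1 = {1, 2, 3, 4}  B2 = {2, 3, 4, 5}
Tree: B1–B2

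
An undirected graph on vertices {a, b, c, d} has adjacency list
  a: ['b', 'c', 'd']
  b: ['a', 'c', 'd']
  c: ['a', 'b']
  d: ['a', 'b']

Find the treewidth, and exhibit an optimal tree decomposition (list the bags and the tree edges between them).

Treewidth 2.
Bags: B1 = {a, b, d}  B2 = {a, b, c}
Tree: B1–B2

Each bag holds 3 vertices, so the decomposition has width 2, which upper-bounds the treewidth. On the other hand G contains the 3-clique {a, b, d}. A clique must lie in a single bag of any decomposition, so no decomposition can have width below 2. Therefore the treewidth is 2.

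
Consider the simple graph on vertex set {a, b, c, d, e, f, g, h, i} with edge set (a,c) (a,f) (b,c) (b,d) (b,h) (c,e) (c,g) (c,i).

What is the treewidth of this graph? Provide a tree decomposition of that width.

Treewidth 1.
One optimal decomposition is:
Bags: B1 = {c, i}  B2 = {b, c}  B3 = {a, c}  B4 = {a, f}  B5 = {c, e}  B6 = {c, g}  B7 = {b, d}  B8 = {b, h}
Tree: B1–B2, B1–B3, B3–B4, B2–B5, B1–B6, B2–B7, B7–B8

The largest bag has 2 vertices, giving width 1; this decomposition certifies tw(G) ≤ 1. Any graph with an edge has treewidth ≥ 1, and G has the edge i–c. Hence tw(G) = 1 exactly.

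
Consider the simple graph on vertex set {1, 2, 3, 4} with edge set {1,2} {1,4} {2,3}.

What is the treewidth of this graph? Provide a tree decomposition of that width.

Each bag holds 2 vertices, so the decomposition has width 1, which upper-bounds the treewidth. Since G has at least one edge (e.g. 3–2), it is not an edgeless graph, so tw(G) ≥ 1. The upper and lower bounds meet at 1, so that is the treewidth.

Treewidth 1.
One optimal decomposition is:
Bags: B1 = {2, 3}  B2 = {1, 2}  B3 = {1, 4}
Tree: B1–B2, B2–B3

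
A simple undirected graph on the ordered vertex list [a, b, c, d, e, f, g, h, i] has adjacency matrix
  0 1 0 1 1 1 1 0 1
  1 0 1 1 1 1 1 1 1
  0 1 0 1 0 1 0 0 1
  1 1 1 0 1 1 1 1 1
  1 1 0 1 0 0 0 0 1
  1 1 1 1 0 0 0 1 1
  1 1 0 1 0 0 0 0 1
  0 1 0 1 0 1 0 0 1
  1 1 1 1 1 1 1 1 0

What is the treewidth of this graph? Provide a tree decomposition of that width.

Treewidth 4.
One optimal decomposition is:
Bags: B1 = {a, b, d, f, i}  B2 = {a, b, d, e, i}  B3 = {b, c, d, f, i}  B4 = {b, d, f, h, i}  B5 = {a, b, d, g, i}
Tree: B1–B2, B1–B3, B1–B4, B1–B5

Every bag has size at most 5, so the width is 5 − 1 = 4 and tw(G) ≤ 4. For the lower bound, the 5 vertices {a, b, d, g, i} are pairwise adjacent, and any tree decomposition puts a clique entirely inside one bag — forcing width ≥ 4. Hence tw(G) = 4 exactly.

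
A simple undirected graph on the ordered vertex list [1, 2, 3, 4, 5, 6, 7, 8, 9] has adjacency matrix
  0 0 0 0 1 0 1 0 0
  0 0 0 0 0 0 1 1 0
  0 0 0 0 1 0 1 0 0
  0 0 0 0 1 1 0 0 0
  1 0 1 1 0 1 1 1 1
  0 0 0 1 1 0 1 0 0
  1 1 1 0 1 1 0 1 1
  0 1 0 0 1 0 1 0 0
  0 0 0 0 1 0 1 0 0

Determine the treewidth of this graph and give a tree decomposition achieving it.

Every bag has size at most 3, so the width is 3 − 1 = 2 and tw(G) ≤ 2. On the other hand G contains the 3-clique {2, 7, 8}. A clique must lie in a single bag of any decomposition, so no decomposition can have width below 2. The upper and lower bounds meet at 2, so that is the treewidth.

Treewidth 2.
One such decomposition:
Bags: B1 = {5, 6, 7}  B2 = {4, 5, 6}  B3 = {5, 7, 8}  B4 = {5, 7, 9}  B5 = {3, 5, 7}  B6 = {1, 5, 7}  B7 = {2, 7, 8}
Tree: B1–B2, B1–B3, B1–B4, B3–B5, B1–B6, B3–B7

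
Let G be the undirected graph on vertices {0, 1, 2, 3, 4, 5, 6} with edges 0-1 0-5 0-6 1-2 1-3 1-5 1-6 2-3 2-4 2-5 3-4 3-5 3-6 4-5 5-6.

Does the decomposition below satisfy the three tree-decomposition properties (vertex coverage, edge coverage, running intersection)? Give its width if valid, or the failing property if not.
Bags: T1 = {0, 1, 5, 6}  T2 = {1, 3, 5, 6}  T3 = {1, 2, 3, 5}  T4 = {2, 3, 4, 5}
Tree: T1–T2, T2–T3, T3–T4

Yes; width 3.

Checking the three conditions: (i) the bags cover all of {0, 1, 2, 3, 4, 5, 6}; (ii) for each edge, some bag contains both endpoints; (iii) the bags containing any fixed vertex form a subtree. All hold, so the decomposition is valid with width 4 − 1 = 3.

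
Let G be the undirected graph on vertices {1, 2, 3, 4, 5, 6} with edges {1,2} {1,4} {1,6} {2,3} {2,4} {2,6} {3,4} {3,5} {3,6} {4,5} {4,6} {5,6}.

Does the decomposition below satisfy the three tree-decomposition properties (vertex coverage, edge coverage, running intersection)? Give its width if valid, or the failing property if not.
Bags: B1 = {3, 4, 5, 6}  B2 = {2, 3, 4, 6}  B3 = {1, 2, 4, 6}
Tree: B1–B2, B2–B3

Yes; width 3.

Vertex coverage: the bags together contain {1, 2, 3, 4, 5, 6}, the full vertex set. Edge coverage: each edge of G has both endpoints in at least one bag. Running intersection: for every vertex, the bags containing it form a connected subtree. All three properties hold, so this is a valid tree decomposition of width max|bag| − 1 = 3, and hence tw(G) ≤ 3.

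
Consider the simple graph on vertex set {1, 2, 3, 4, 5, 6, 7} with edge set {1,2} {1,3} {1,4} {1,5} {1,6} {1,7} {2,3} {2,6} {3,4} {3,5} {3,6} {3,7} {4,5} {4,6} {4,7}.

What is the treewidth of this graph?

A width-3 tree decomposition is:
Bags: B1 = {1, 3, 4, 7}  B2 = {1, 3, 4, 6}  B3 = {1, 3, 4, 5}  B4 = {1, 2, 3, 6}
Tree: B1–B2, B2–B3, B2–B4
Every bag has size at most 4, so the width is 4 − 1 = 3 and tw(G) ≤ 3. Conversely, {1, 2, 3, 6} is a clique of size 4, and the vertices of any clique must share a bag in every tree decomposition; so some bag has ≥ 4 vertices and tw(G) ≥ 3. Hence tw(G) = 3 exactly.

3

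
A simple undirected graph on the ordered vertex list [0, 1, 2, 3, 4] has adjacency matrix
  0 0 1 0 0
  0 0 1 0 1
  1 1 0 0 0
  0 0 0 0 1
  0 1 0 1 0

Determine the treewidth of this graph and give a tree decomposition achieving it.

Treewidth 1.
One such decomposition:
Bags: B1 = {0, 2}  B2 = {1, 2}  B3 = {1, 4}  B4 = {3, 4}
Tree: B1–B2, B2–B3, B3–B4

Each bag holds 2 vertices, so the decomposition has width 1, which upper-bounds the treewidth. G has an edge, so its treewidth is at least 1. Combining the bounds, tw(G) = 1.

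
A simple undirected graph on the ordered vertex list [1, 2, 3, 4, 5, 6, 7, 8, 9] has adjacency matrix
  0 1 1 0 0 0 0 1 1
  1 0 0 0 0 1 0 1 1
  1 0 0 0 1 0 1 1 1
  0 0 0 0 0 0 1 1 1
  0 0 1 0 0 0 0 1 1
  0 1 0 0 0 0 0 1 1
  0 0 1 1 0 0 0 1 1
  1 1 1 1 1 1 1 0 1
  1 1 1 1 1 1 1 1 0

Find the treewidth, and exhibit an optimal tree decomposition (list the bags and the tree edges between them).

The largest bag has 4 vertices, giving width 3; this decomposition certifies tw(G) ≤ 3. Conversely, {1, 2, 8, 9} is a clique of size 4, and the vertices of any clique must share a bag in every tree decomposition; so some bag has ≥ 4 vertices and tw(G) ≥ 3. Hence tw(G) = 3 exactly.

Treewidth 3.
Bags: B1 = {3, 7, 8, 9}  B2 = {3, 5, 8, 9}  B3 = {1, 3, 8, 9}  B4 = {4, 7, 8, 9}  B5 = {1, 2, 8, 9}  B6 = {2, 6, 8, 9}
Tree: B1–B2, B2–B3, B1–B4, B3–B5, B5–B6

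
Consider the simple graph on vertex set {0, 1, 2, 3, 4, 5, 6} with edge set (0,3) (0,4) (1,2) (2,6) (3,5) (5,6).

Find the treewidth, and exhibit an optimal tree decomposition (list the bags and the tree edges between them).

Treewidth 1.
Bags: B1 = {0, 4}  B2 = {0, 3}  B3 = {3, 5}  B4 = {5, 6}  B5 = {2, 6}  B6 = {1, 2}
Tree: B1–B2, B2–B3, B3–B4, B4–B5, B5–B6

Each bag holds 2 vertices, so the decomposition has width 1, which upper-bounds the treewidth. G has an edge, so its treewidth is at least 1. Combining the bounds, tw(G) = 1.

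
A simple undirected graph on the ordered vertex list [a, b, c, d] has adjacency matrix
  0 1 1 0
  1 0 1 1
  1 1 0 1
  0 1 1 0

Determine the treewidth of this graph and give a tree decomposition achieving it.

Treewidth 2.
Bags: B1 = {a, b, c}  B2 = {b, c, d}
Tree: B1–B2

Each bag holds 3 vertices, so the decomposition has width 2, which upper-bounds the treewidth. For the lower bound, the 3 vertices {b, c, d} are pairwise adjacent, and any tree decomposition puts a clique entirely inside one bag — forcing width ≥ 2. Therefore the treewidth is 2.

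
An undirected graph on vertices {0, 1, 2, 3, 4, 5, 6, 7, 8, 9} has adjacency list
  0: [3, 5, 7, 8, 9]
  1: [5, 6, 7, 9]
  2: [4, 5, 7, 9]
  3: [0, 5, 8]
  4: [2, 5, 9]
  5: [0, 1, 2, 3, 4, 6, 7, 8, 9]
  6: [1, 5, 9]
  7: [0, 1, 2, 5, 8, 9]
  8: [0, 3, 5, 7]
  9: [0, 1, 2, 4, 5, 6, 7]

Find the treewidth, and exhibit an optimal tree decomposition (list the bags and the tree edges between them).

Every bag has size at most 4, so the width is 4 − 1 = 3 and tw(G) ≤ 3. For the lower bound, the 4 vertices {0, 3, 5, 8} are pairwise adjacent, and any tree decomposition puts a clique entirely inside one bag — forcing width ≥ 3. Hence tw(G) = 3 exactly.

Treewidth 3.
One optimal decomposition is:
Bags: B1 = {0, 5, 7, 8}  B2 = {0, 3, 5, 8}  B3 = {0, 5, 7, 9}  B4 = {2, 5, 7, 9}  B5 = {1, 5, 7, 9}  B6 = {2, 4, 5, 9}  B7 = {1, 5, 6, 9}
Tree: B1–B2, B1–B3, B3–B4, B4–B5, B4–B6, B5–B7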